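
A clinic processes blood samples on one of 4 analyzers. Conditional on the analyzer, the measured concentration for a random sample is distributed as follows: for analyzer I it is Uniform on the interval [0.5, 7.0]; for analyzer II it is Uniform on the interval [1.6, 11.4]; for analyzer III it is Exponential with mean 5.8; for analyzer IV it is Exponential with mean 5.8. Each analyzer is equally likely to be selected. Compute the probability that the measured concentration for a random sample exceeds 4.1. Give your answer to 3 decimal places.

0.544

Conditional on each analyzer, P(X > 4.1): I: 0.446154; II: 0.744898; III: 0.493172; IV: 0.493172.
By total probability, P(X > 4.1) = 0.25·0.446154 + 0.25·0.744898 + 0.25·0.493172 + 0.25·0.493172 = 0.544349.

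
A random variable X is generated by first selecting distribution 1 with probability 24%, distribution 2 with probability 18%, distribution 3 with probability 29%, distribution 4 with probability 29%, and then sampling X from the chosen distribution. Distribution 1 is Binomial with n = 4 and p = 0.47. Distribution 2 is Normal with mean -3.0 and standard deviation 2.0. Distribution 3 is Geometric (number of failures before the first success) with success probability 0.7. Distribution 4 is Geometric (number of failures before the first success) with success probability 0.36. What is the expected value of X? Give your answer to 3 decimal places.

0.551

Component means — 1: 1.88; 2: -3; 3: 0.428571; 4: 1.77778.
E[X] = 0.24·1.88 + 0.18·-3 + 0.29·0.428571 + 0.29·1.77778 = 0.551041.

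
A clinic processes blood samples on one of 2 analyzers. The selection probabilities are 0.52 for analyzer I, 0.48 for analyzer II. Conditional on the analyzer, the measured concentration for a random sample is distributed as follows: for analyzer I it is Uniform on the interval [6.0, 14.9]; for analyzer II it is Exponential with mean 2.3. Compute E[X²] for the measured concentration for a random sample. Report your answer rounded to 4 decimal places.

65.2961

For each component E[X²] = Var + (mean)², giving I: 115.803; II: 10.58.
Overall E[X²] = 0.52·115.803 + 0.48·10.58 = 65.2961.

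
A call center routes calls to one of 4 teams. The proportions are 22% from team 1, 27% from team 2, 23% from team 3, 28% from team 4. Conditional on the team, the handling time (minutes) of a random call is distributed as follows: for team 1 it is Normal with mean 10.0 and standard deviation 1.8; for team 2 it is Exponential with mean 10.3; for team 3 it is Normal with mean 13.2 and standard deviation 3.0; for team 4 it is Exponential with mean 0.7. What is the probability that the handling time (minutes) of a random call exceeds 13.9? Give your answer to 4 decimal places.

Conditional on each team, P(X > 13.9): 1: 0.0151301; 2: 0.259366; 3: 0.407751; 4: 2.37767e-09.
By total probability, P(X > 13.9) = 0.22·0.0151301 + 0.27·0.259366 + 0.23·0.407751 + 0.28·2.37767e-09 = 0.16714.

0.1671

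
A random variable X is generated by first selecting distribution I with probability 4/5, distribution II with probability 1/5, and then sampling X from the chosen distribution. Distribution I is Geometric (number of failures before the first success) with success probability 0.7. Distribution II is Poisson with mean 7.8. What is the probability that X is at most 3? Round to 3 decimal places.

0.803

Conditional on each component, P(X ≤ 3): I: 0.9919; II: 0.0484766.
By total probability, P(X ≤ 3) = 0.8·0.9919 + 0.2·0.0484766 = 0.803215.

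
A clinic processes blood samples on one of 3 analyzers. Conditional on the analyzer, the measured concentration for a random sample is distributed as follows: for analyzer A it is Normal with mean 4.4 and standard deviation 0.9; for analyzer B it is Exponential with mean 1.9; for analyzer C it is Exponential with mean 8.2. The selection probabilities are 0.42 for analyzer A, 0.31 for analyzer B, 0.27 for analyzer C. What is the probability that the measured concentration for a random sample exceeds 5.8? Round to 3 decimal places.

Conditional on each analyzer, P(X > 5.8): A: 0.0599069; B: 0.0472345; C: 0.492965.
By total probability, P(X > 5.8) = 0.42·0.0599069 + 0.31·0.0472345 + 0.27·0.492965 = 0.172904.

0.173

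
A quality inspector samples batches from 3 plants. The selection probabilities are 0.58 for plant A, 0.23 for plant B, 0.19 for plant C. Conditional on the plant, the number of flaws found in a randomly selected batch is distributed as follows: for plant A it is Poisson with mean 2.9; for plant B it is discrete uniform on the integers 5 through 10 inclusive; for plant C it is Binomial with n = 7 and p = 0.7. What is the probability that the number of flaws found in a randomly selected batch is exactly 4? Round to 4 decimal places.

0.1372

Conditional on each plant, P(X = 4): A: 0.162154; B: 0; C: 0.226895.
By total probability, P(X = 4) = 0.58·0.162154 + 0.23·0 + 0.19·0.226895 = 0.137159.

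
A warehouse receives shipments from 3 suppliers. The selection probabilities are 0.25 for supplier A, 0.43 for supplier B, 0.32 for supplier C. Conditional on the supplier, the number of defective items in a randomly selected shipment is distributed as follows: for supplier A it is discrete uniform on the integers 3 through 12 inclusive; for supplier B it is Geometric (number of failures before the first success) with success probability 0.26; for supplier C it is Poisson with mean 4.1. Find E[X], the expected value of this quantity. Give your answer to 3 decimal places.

Component means — A: 7.5; B: 2.84615; C: 4.1.
E[X] = 0.25·7.5 + 0.43·2.84615 + 0.32·4.1 = 4.41085.

4.411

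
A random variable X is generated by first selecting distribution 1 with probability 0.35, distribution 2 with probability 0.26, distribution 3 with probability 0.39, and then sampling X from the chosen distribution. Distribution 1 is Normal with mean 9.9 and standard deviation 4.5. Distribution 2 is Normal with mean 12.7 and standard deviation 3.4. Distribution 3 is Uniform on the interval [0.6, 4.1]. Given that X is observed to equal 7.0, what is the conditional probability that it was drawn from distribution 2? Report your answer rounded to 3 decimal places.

Likelihoods f(7.0 | ·): 1: 0.0720302; 2: 0.0287824; 3: 0.
Posterior ∝ prior × likelihood. Numerator for 2: 0.26·0.0287824 = 0.00748343.
Normalizing constant: 0.35·0.0720302 + 0.26·0.0287824 + 0.39·0 = 0.032694.
P(2 | observation) = 0.00748343 / 0.032694 = 0.228893.

0.229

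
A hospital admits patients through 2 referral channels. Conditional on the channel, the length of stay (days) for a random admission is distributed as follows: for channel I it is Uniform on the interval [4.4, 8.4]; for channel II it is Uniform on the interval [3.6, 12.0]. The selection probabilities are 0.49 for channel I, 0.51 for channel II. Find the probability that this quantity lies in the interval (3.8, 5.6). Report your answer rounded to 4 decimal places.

0.2563

Conditional on each channel, P(3.8 < X < 5.6): I: 0.3; II: 0.214286.
By total probability, P(3.8 < X < 5.6) = 0.49·0.3 + 0.51·0.214286 = 0.256286.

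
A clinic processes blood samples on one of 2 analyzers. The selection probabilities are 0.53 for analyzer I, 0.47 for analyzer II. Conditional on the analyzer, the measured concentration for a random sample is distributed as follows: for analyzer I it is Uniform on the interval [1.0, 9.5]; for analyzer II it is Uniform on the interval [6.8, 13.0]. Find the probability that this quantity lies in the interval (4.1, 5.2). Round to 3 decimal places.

0.069

Conditional on each analyzer, P(4.1 < X < 5.2): I: 0.129412; II: 0.
By total probability, P(4.1 < X < 5.2) = 0.53·0.129412 + 0.47·0 = 0.0685882.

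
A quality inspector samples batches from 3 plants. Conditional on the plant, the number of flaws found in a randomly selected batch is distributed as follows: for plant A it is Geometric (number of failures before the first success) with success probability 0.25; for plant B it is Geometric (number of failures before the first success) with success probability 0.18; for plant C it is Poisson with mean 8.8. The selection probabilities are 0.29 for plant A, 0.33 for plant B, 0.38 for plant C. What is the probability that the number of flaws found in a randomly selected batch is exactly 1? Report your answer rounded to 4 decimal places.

Conditional on each plant, P(X = 1): A: 0.1875; B: 0.1476; C: 0.00132645.
By total probability, P(X = 1) = 0.29·0.1875 + 0.33·0.1476 + 0.38·0.00132645 = 0.103587.

0.1036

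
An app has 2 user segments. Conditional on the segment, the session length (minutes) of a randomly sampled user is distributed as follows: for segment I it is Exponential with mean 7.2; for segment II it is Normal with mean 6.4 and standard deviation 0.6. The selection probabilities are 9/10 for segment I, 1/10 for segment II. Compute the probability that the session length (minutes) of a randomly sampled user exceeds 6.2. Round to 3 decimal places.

0.443

Conditional on each segment, P(X > 6.2): I: 0.422692; II: 0.630559.
By total probability, P(X > 6.2) = 0.9·0.422692 + 0.1·0.630559 = 0.443479.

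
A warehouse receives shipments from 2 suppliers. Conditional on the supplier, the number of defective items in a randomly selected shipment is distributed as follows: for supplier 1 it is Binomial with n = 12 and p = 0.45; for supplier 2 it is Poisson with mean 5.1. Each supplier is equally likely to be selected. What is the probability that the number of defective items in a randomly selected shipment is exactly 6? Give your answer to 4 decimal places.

0.1807

Conditional on each supplier, P(X = 6): 1: 0.212385; 2: 0.149.
By total probability, P(X = 6) = 0.5·0.212385 + 0.5·0.149 = 0.180692.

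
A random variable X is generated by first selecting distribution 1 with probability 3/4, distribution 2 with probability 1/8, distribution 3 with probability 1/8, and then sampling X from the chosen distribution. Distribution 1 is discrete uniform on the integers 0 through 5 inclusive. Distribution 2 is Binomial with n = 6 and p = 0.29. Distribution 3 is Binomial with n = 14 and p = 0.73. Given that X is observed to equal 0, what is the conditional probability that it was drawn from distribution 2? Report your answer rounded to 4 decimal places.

0.1136

Likelihoods P(X=0 | ·): 1: 0.166667; 2: 0.1281; 3: 1.09419e-08.
Posterior ∝ prior × likelihood. Numerator for 2: 0.125·0.1281 = 0.0160125.
Normalizing constant: 0.75·0.166667 + 0.125·0.1281 + 0.125·1.09419e-08 = 0.141013.
P(2 | observation) = 0.0160125 / 0.141013 = 0.113554.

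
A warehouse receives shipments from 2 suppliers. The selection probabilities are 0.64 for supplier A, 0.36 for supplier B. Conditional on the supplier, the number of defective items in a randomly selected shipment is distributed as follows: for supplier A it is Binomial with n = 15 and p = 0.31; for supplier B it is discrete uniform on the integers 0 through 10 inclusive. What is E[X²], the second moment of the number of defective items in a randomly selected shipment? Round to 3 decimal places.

For each component E[X²] = Var + (mean)², giving A: 24.831; B: 35.
Overall E[X²] = 0.64·24.831 + 0.36·35 = 28.4918.

28.492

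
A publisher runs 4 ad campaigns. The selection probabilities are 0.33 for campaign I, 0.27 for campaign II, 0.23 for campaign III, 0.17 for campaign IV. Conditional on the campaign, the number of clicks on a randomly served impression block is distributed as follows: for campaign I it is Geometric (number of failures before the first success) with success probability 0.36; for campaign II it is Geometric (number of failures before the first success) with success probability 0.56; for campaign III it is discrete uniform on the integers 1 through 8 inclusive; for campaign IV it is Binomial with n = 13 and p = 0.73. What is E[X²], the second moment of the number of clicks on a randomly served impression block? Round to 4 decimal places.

For each component E[X²] = Var + (mean)², giving I: 8.09877; II: 2.02041; III: 25.5; IV: 92.6224.
Overall E[X²] = 0.33·8.09877 + 0.27·2.02041 + 0.23·25.5 + 0.17·92.6224 = 24.8289.

24.8289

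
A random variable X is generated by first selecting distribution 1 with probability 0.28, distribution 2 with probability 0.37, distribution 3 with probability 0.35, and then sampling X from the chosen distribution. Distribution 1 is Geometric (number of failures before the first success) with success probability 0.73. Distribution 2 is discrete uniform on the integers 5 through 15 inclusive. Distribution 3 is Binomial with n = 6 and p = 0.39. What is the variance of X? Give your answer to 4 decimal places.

Per component, 1: μ=0.369863, E[X²]=0.64346; 2: μ=10, E[X²]=110; 3: μ=2.34, E[X²]=6.903.
E[X] = 0.28·0.369863 + 0.37·10 + 0.35·2.34 = 4.62256.
E[X²] = 0.28·0.64346 + 0.37·110 + 0.35·6.903 = 43.2962.
Var(X) = E[X²] − (E[X])² = 43.2962 − 21.3681 = 21.9281.

21.9281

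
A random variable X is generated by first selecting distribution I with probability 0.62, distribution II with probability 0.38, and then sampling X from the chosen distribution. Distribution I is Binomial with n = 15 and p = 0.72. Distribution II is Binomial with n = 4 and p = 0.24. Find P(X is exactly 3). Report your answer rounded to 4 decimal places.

Conditional on each component, P(X = 3): I: 3.94371e-05; II: 0.042025.
By total probability, P(X = 3) = 0.62·3.94371e-05 + 0.38·0.042025 = 0.0159939.

0.0160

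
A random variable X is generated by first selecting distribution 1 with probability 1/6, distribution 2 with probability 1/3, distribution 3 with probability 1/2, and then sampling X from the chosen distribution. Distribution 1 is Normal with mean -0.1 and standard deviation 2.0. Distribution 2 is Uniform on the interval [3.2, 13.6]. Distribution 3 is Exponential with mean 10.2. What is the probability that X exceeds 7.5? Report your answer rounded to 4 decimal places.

Conditional on each component, P(X > 7.5): 1: 7.2348e-05; 2: 0.586538; 3: 0.479364.
By total probability, P(X > 7.5) = 0.166667·7.2348e-05 + 0.333333·0.586538 + 0.5·0.479364 = 0.435207.

0.4352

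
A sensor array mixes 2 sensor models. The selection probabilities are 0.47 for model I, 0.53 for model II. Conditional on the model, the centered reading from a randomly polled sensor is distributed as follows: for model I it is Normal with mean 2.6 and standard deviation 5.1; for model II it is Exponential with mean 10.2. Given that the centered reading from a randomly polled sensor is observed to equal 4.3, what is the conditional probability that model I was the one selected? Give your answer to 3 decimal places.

0.505

Likelihoods f(4.3 | ·): I: 0.0739967; II: 0.0643154.
Posterior ∝ prior × likelihood. Numerator for I: 0.47·0.0739967 = 0.0347785.
Normalizing constant: 0.47·0.0739967 + 0.53·0.0643154 = 0.0688656.
P(I | observation) = 0.0347785 / 0.0688656 = 0.505019.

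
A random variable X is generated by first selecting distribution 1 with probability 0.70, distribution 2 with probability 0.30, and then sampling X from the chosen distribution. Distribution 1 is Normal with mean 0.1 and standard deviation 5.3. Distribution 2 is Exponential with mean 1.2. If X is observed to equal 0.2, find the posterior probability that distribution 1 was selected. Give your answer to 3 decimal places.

Likelihoods f(0.2 | ·): 1: 0.0752587; 2: 0.705401.
Posterior ∝ prior × likelihood. Numerator for 1: 0.7·0.0752587 = 0.0526811.
Normalizing constant: 0.7·0.0752587 + 0.3·0.705401 = 0.264302.
P(1 | observation) = 0.0526811 / 0.264302 = 0.199322.

0.199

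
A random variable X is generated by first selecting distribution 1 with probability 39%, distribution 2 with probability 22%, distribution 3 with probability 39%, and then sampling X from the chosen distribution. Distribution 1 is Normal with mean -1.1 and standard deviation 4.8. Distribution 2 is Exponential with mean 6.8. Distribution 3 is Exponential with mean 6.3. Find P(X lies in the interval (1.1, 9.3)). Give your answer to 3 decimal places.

Conditional on each component, P(1.1 < X < 9.3): 1: 0.308226; 2: 0.595936; 3: 0.611284.
By total probability, P(1.1 < X < 9.3) = 0.39·0.308226 + 0.22·0.595936 + 0.39·0.611284 = 0.489715.

0.490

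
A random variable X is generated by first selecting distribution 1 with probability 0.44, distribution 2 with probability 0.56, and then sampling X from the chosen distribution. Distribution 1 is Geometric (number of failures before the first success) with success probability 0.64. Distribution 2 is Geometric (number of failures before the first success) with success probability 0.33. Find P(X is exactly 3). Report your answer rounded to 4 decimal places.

Conditional on each component, P(X = 3): 1: 0.0298598; 2: 0.0992518.
By total probability, P(X = 3) = 0.44·0.0298598 + 0.56·0.0992518 = 0.0687193.

0.0687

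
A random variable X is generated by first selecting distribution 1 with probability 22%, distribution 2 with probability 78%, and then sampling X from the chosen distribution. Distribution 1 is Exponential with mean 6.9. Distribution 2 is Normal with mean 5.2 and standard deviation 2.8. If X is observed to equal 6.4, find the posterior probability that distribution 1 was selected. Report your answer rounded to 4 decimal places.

Likelihoods f(6.4 | ·): 1: 0.0573228; 2: 0.129977.
Posterior ∝ prior × likelihood. Numerator for 1: 0.22·0.0573228 = 0.012611.
Normalizing constant: 0.22·0.0573228 + 0.78·0.129977 = 0.113993.
P(1 | observation) = 0.012611 / 0.113993 = 0.110629.

0.1106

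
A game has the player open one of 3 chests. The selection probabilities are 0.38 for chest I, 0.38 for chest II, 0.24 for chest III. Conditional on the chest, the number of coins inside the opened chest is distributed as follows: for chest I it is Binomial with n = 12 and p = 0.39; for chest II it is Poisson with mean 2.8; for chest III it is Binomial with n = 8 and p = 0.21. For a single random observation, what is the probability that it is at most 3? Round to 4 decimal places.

0.5811

Conditional on each chest, P(X ≤ 3): I: 0.247239; II: 0.691937; III: 0.934082.
By total probability, P(X ≤ 3) = 0.38·0.247239 + 0.38·0.691937 + 0.24·0.934082 = 0.581067.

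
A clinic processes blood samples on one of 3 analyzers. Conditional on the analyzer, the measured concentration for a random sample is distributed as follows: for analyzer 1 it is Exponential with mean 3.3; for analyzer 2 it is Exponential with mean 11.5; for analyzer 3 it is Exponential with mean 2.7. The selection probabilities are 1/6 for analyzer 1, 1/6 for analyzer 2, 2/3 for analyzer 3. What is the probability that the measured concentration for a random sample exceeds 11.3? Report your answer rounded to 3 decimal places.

Conditional on each analyzer, P(X > 11.3): 1: 0.0325739; 2: 0.374333; 3: 0.0152194.
By total probability, P(X > 11.3) = 0.166667·0.0325739 + 0.166667·0.374333 + 0.666667·0.0152194 = 0.0779641.

0.078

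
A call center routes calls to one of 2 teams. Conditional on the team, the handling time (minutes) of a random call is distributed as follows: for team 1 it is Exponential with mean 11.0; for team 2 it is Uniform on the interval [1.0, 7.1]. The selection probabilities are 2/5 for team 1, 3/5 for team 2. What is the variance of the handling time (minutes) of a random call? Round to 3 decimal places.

Per component, 1: μ=11, E[X²]=242; 2: μ=4.05, E[X²]=19.5033.
E[X] = 0.4·11 + 0.6·4.05 = 6.83.
E[X²] = 0.4·242 + 0.6·19.5033 = 108.502.
Var(X) = E[X²] − (E[X])² = 108.502 − 46.6489 = 61.8531.

61.853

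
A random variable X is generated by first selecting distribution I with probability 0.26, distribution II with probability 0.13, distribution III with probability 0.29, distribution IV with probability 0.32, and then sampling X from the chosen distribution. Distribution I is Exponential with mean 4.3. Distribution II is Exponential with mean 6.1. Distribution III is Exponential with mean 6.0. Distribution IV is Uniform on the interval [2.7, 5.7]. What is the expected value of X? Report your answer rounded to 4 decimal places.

4.9950

Component means — I: 4.3; II: 6.1; III: 6; IV: 4.2.
E[X] = 0.26·4.3 + 0.13·6.1 + 0.29·6 + 0.32·4.2 = 4.995.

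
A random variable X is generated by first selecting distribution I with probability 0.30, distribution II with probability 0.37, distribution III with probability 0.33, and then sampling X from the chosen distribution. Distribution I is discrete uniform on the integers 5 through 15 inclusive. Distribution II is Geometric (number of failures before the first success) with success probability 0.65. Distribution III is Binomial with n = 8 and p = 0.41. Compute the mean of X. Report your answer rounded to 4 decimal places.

4.2816

Component means — I: 10; II: 0.538462; III: 3.28.
E[X] = 0.3·10 + 0.37·0.538462 + 0.33·3.28 = 4.28163.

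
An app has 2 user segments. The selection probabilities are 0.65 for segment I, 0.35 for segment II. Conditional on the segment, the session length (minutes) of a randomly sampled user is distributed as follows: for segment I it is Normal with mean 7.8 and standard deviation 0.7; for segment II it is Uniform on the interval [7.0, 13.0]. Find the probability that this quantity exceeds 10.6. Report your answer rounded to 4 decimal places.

Conditional on each segment, P(X > 10.6): I: 3.16712e-05; II: 0.4.
By total probability, P(X > 10.6) = 0.65·3.16712e-05 + 0.35·0.4 = 0.140021.

0.1400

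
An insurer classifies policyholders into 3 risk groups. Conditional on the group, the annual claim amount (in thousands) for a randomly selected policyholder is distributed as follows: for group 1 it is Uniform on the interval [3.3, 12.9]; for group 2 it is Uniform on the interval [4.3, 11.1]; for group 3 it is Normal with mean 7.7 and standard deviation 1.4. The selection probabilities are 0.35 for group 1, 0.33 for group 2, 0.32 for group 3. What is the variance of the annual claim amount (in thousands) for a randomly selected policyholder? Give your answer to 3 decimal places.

Per component, 1: μ=8.1, E[X²]=73.29; 2: μ=7.7, E[X²]=63.1433; 3: μ=7.7, E[X²]=61.25.
E[X] = 0.35·8.1 + 0.33·7.7 + 0.32·7.7 = 7.84.
E[X²] = 0.35·73.29 + 0.33·63.1433 + 0.32·61.25 = 66.0888.
Var(X) = E[X²] − (E[X])² = 66.0888 − 61.4656 = 4.6232.

4.623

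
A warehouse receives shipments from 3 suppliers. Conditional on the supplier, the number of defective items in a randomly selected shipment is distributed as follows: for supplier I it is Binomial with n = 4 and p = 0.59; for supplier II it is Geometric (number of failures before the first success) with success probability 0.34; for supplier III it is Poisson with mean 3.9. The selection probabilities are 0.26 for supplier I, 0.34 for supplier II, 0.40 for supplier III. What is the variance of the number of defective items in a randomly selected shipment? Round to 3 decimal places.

4.537

Per component, I: μ=2.36, E[X²]=6.5372; II: μ=1.94118, E[X²]=9.47751; III: μ=3.9, E[X²]=19.11.
E[X] = 0.26·2.36 + 0.34·1.94118 + 0.4·3.9 = 2.8336.
E[X²] = 0.26·6.5372 + 0.34·9.47751 + 0.4·19.11 = 12.566.
Var(X) = E[X²] − (E[X])² = 12.566 − 8.02929 = 4.53674.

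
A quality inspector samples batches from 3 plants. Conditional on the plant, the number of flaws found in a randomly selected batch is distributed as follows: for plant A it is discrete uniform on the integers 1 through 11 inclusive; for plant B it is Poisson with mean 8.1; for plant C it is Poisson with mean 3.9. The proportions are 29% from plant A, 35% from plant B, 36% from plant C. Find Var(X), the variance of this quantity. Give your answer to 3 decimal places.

10.270

Per component, A: μ=6, E[X²]=46; B: μ=8.1, E[X²]=73.71; C: μ=3.9, E[X²]=19.11.
E[X] = 0.29·6 + 0.35·8.1 + 0.36·3.9 = 5.979.
E[X²] = 0.29·46 + 0.35·73.71 + 0.36·19.11 = 46.0181.
Var(X) = E[X²] − (E[X])² = 46.0181 − 35.7484 = 10.2697.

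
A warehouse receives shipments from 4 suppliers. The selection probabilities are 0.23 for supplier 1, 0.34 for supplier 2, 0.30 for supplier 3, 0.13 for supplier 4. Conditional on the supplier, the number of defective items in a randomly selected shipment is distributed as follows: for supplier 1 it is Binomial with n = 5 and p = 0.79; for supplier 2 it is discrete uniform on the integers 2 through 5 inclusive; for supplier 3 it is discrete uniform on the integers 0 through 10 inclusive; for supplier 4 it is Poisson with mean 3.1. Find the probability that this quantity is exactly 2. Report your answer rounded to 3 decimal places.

Conditional on each supplier, P(X = 2): 1: 0.0577979; 2: 0.25; 3: 0.0909091; 4: 0.216461.
By total probability, P(X = 2) = 0.23·0.0577979 + 0.34·0.25 + 0.3·0.0909091 + 0.13·0.216461 = 0.153706.

0.154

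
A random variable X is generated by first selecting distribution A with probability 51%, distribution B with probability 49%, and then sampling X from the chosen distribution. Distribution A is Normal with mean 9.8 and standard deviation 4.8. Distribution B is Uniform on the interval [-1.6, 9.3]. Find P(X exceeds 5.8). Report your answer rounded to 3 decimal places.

0.564

Conditional on each component, P(X > 5.8): A: 0.797672; B: 0.321101.
By total probability, P(X > 5.8) = 0.51·0.797672 + 0.49·0.321101 = 0.564152.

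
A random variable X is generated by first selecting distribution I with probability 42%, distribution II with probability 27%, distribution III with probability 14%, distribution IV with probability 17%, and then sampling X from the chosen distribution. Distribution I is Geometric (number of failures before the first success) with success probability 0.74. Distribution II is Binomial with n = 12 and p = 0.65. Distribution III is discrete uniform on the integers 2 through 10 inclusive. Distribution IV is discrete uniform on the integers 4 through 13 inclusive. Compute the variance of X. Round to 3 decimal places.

Per component, I: μ=0.351351, E[X²]=0.598247; II: μ=7.8, E[X²]=63.57; III: μ=6, E[X²]=42.6667; IV: μ=8.5, E[X²]=80.5.
E[X] = 0.42·0.351351 + 0.27·7.8 + 0.14·6 + 0.17·8.5 = 4.53857.
E[X²] = 0.42·0.598247 + 0.27·63.57 + 0.14·42.6667 + 0.17·80.5 = 37.0735.
Var(X) = E[X²] − (E[X])² = 37.0735 − 20.5986 = 16.4749.

16.475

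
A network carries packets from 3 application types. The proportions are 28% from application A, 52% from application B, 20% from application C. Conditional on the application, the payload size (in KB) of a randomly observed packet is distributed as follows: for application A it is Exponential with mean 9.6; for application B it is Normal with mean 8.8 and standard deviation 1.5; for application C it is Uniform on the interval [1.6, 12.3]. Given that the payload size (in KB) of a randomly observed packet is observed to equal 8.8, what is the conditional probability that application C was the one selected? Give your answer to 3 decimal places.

Likelihoods f(8.8 | ·): A: 0.041651; B: 0.265962; C: 0.0934579.
Posterior ∝ prior × likelihood. Numerator for C: 0.2·0.0934579 = 0.0186916.
Normalizing constant: 0.28·0.041651 + 0.52·0.265962 + 0.2·0.0934579 = 0.168654.
P(C | observation) = 0.0186916 / 0.168654 = 0.110828.

0.111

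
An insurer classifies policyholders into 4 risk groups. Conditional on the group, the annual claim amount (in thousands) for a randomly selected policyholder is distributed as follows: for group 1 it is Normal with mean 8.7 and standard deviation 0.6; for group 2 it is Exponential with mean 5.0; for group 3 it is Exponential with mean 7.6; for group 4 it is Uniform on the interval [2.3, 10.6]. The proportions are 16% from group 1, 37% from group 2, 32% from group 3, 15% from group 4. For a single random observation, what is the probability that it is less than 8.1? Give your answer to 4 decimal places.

0.6368

Conditional on each group, P(X < 8.1): 1: 0.158655; 2: 0.802101; 3: 0.655544; 4: 0.698795.
By total probability, P(X < 8.1) = 0.16·0.158655 + 0.37·0.802101 + 0.32·0.655544 + 0.15·0.698795 = 0.636756.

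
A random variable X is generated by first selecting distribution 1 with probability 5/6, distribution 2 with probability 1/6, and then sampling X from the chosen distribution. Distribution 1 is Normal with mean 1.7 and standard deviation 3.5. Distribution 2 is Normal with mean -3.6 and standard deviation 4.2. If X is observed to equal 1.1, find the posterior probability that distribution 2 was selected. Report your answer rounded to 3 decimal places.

0.083

Likelihoods f(1.1 | ·): 1: 0.112321; 2: 0.0507849.
Posterior ∝ prior × likelihood. Numerator for 2: 0.166667·0.0507849 = 0.00846414.
Normalizing constant: 0.833333·0.112321 + 0.166667·0.0507849 = 0.102065.
P(2 | observation) = 0.00846414 / 0.102065 = 0.0829291.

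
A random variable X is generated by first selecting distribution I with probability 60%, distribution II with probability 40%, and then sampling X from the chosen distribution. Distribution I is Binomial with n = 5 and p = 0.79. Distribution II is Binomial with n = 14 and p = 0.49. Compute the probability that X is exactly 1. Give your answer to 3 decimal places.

0.005

Conditional on each component, P(X = 1): I: 0.007682; II: 0.00108327.
By total probability, P(X = 1) = 0.6·0.007682 + 0.4·0.00108327 = 0.00504251.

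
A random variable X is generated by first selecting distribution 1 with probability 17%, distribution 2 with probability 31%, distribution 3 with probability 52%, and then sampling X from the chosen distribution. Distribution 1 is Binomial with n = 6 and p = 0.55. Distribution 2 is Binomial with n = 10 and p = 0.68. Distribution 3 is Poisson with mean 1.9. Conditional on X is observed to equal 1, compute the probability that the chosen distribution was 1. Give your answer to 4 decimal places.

Likelihoods P(X=1 | ·): 1: 0.0608943; 2: 0.000239254; 3: 0.28418.
Posterior ∝ prior × likelihood. Numerator for 1: 0.17·0.0608943 = 0.010352.
Normalizing constant: 0.17·0.0608943 + 0.31·0.000239254 + 0.52·0.28418 = 0.1582.
P(1 | observation) = 0.010352 / 0.1582 = 0.0654363.

0.0654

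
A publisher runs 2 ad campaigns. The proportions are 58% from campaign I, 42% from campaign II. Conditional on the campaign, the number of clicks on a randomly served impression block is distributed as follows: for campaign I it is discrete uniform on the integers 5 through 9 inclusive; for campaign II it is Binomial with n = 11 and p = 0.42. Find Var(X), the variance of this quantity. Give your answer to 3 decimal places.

3.665

Per component, I: μ=7, E[X²]=51; II: μ=4.62, E[X²]=24.024.
E[X] = 0.58·7 + 0.42·4.62 = 6.0004.
E[X²] = 0.58·51 + 0.42·24.024 = 39.6701.
Var(X) = E[X²] − (E[X])² = 39.6701 − 36.0048 = 3.66528.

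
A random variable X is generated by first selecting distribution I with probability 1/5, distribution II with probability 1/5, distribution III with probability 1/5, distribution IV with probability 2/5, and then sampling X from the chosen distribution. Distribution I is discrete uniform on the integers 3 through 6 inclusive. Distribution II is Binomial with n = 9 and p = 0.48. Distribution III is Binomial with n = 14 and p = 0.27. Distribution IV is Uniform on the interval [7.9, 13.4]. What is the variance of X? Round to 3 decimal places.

Per component, I: μ=4.5, E[X²]=21.5; II: μ=4.32, E[X²]=20.9088; III: μ=3.78, E[X²]=17.0478; IV: μ=10.65, E[X²]=115.943.
E[X] = 0.2·4.5 + 0.2·4.32 + 0.2·3.78 + 0.4·10.65 = 6.78.
E[X²] = 0.2·21.5 + 0.2·20.9088 + 0.2·17.0478 + 0.4·115.943 = 58.2687.
Var(X) = E[X²] − (E[X])² = 58.2687 − 45.9684 = 12.3003.

12.300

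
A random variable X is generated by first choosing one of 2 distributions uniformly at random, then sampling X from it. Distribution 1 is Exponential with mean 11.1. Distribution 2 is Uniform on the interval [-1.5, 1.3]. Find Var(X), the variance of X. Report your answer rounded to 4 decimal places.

93.2917

Per component, 1: μ=11.1, E[X²]=246.42; 2: μ=-0.1, E[X²]=0.663333.
E[X] = 0.5·11.1 + 0.5·-0.1 = 5.5.
E[X²] = 0.5·246.42 + 0.5·0.663333 = 123.542.
Var(X) = E[X²] − (E[X])² = 123.542 − 30.25 = 93.2917.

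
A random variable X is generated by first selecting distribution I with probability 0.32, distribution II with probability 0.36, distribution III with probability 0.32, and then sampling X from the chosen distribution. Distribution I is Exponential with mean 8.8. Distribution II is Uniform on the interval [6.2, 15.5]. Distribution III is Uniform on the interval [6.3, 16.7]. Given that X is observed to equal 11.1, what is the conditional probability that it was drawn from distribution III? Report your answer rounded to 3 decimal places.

0.386

Likelihoods f(11.1 | ·): I: 0.0321895; II: 0.107527; III: 0.0961538.
Posterior ∝ prior × likelihood. Numerator for III: 0.32·0.0961538 = 0.0307692.
Normalizing constant: 0.32·0.0321895 + 0.36·0.107527 + 0.32·0.0961538 = 0.0797795.
P(III | observation) = 0.0307692 / 0.0797795 = 0.385678.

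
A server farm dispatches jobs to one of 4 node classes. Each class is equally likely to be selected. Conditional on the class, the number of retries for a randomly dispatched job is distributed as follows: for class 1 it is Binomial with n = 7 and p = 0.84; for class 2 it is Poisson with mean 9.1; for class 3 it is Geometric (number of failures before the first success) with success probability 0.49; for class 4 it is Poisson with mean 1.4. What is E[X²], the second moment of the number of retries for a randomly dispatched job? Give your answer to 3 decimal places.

For each component E[X²] = Var + (mean)², giving 1: 35.5152; 2: 91.91; 3: 3.20741; 4: 3.36.
Overall E[X²] = 0.25·35.5152 + 0.25·91.91 + 0.25·3.20741 + 0.25·3.36 = 33.4982.

33.498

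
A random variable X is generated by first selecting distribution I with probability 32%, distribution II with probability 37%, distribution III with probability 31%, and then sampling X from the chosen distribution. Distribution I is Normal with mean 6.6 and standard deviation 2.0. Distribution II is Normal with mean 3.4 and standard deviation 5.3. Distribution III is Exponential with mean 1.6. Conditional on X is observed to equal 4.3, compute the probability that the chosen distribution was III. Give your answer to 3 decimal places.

Likelihoods f(4.3 | ·): I: 0.102968; II: 0.0741946; III: 0.0425318.
Posterior ∝ prior × likelihood. Numerator for III: 0.31·0.0425318 = 0.0131849.
Normalizing constant: 0.32·0.102968 + 0.37·0.0741946 + 0.31·0.0425318 = 0.0735867.
P(III | observation) = 0.0131849 / 0.0735867 = 0.179174.

0.179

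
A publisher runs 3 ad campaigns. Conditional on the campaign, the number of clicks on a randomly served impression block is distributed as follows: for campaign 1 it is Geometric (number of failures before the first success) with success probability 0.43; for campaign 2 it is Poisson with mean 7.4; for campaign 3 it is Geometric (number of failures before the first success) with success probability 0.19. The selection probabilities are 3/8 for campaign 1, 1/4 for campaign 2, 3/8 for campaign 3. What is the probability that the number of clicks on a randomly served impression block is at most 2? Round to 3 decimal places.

0.487

Conditional on each campaign, P(X ≤ 2): 1: 0.814807; 2: 0.0218706; 3: 0.468559.
By total probability, P(X ≤ 2) = 0.375·0.814807 + 0.25·0.0218706 + 0.375·0.468559 = 0.48673.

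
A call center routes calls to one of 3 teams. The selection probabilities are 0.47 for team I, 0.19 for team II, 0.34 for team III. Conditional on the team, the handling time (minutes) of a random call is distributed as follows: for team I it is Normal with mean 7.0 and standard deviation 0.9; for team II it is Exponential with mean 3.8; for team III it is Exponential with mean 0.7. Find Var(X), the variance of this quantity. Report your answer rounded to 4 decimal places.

Per component, I: μ=7, E[X²]=49.81; II: μ=3.8, E[X²]=28.88; III: μ=0.7, E[X²]=0.98.
E[X] = 0.47·7 + 0.19·3.8 + 0.34·0.7 = 4.25.
E[X²] = 0.47·49.81 + 0.19·28.88 + 0.34·0.98 = 29.2311.
Var(X) = E[X²] − (E[X])² = 29.2311 − 18.0625 = 11.1686.

11.1686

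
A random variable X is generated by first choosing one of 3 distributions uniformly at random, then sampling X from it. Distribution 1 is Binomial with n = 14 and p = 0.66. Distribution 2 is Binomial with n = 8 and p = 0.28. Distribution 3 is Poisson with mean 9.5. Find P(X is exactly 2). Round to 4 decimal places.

Conditional on each component, P(X = 2): 1: 9.45968e-05; 2: 0.305822; 3: 0.00337769.
By total probability, P(X = 2) = 0.333333·9.45968e-05 + 0.333333·0.305822 + 0.333333·0.00337769 = 0.103098.

0.1031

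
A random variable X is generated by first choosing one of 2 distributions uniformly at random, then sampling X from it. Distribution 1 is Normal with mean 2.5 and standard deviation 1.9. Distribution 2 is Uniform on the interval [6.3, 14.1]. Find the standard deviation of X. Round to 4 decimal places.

Per component, 1: μ=2.5, E[X²]=9.86; 2: μ=10.2, E[X²]=109.11.
E[X] = 0.5·2.5 + 0.5·10.2 = 6.35.
E[X²] = 0.5·9.86 + 0.5·109.11 = 59.485.
Var(X) = E[X²] − (E[X])² = 59.485 − 40.3225 = 19.1625.
SD(X) = √19.1625 = 4.3775.

4.3775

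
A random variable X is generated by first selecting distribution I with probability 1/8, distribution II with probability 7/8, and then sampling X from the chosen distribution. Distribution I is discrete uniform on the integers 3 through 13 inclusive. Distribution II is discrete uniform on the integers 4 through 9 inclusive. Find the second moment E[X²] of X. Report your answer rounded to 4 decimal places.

48.7708

For each component E[X²] = Var + (mean)², giving I: 74; II: 45.1667.
Overall E[X²] = 0.125·74 + 0.875·45.1667 = 48.7708.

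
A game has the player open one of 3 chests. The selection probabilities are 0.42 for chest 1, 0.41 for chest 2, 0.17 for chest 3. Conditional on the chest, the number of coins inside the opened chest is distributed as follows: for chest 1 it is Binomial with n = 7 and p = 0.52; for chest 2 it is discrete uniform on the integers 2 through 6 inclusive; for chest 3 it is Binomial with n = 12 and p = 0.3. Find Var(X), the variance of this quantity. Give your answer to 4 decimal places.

2.0158

Per component, 1: μ=3.64, E[X²]=14.9968; 2: μ=4, E[X²]=18; 3: μ=3.6, E[X²]=15.48.
E[X] = 0.42·3.64 + 0.41·4 + 0.17·3.6 = 3.7808.
E[X²] = 0.42·14.9968 + 0.41·18 + 0.17·15.48 = 16.3103.
Var(X) = E[X²] − (E[X])² = 16.3103 − 14.2944 = 2.01581.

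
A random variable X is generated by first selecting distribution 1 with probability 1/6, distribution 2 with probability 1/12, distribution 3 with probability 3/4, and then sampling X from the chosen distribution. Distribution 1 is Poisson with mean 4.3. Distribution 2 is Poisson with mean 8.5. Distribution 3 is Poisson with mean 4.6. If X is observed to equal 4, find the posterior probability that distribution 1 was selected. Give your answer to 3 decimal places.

Likelihoods P(X=4 | ·): 1: 0.193284; 2: 0.0442549; 3: 0.187528.
Posterior ∝ prior × likelihood. Numerator for 1: 0.166667·0.193284 = 0.032214.
Normalizing constant: 0.166667·0.193284 + 0.0833333·0.0442549 + 0.75·0.187528 = 0.176548.
P(1 | observation) = 0.032214 / 0.176548 = 0.182466.

0.182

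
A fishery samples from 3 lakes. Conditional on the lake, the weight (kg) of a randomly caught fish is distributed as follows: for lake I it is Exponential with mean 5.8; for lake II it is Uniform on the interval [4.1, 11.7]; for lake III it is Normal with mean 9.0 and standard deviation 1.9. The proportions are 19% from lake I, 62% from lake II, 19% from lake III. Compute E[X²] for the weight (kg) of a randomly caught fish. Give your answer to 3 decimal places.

For each component E[X²] = Var + (mean)², giving I: 67.28; II: 67.2233; III: 84.61.
Overall E[X²] = 0.19·67.28 + 0.62·67.2233 + 0.19·84.61 = 70.5376.

70.538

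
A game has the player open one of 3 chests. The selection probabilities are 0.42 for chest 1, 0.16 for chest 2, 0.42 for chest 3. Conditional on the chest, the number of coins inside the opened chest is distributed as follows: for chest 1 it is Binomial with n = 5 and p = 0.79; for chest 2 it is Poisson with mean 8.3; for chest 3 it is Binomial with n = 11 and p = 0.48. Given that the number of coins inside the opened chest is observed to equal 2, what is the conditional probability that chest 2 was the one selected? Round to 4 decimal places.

Likelihoods P(X=2 | ·): 1: 0.0577979; 2: 0.00856016; 3: 0.035227.
Posterior ∝ prior × likelihood. Numerator for 2: 0.16·0.00856016 = 0.00136963.
Normalizing constant: 0.42·0.0577979 + 0.16·0.00856016 + 0.42·0.035227 = 0.0404401.
P(2 | observation) = 0.00136963 / 0.0404401 = 0.033868.

0.0339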